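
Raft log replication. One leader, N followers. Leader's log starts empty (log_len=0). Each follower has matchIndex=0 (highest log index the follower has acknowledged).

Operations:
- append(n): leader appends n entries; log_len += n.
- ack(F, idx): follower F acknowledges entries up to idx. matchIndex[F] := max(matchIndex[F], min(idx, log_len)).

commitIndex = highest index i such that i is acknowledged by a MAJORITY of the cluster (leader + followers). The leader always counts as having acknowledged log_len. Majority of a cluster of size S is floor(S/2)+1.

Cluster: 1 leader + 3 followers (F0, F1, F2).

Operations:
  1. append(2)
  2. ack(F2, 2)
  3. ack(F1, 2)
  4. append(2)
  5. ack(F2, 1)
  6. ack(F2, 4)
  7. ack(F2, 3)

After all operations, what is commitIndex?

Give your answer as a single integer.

Answer: 2

Derivation:
Op 1: append 2 -> log_len=2
Op 2: F2 acks idx 2 -> match: F0=0 F1=0 F2=2; commitIndex=0
Op 3: F1 acks idx 2 -> match: F0=0 F1=2 F2=2; commitIndex=2
Op 4: append 2 -> log_len=4
Op 5: F2 acks idx 1 -> match: F0=0 F1=2 F2=2; commitIndex=2
Op 6: F2 acks idx 4 -> match: F0=0 F1=2 F2=4; commitIndex=2
Op 7: F2 acks idx 3 -> match: F0=0 F1=2 F2=4; commitIndex=2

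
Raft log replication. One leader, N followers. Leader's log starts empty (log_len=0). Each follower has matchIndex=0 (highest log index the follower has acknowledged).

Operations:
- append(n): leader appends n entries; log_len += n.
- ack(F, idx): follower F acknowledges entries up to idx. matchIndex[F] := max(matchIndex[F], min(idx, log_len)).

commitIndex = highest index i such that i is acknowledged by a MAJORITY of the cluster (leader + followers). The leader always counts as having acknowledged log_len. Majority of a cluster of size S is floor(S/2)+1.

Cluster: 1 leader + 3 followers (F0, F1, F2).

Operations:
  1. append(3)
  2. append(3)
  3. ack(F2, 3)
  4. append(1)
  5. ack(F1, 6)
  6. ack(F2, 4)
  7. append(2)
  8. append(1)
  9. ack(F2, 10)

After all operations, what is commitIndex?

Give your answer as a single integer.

Op 1: append 3 -> log_len=3
Op 2: append 3 -> log_len=6
Op 3: F2 acks idx 3 -> match: F0=0 F1=0 F2=3; commitIndex=0
Op 4: append 1 -> log_len=7
Op 5: F1 acks idx 6 -> match: F0=0 F1=6 F2=3; commitIndex=3
Op 6: F2 acks idx 4 -> match: F0=0 F1=6 F2=4; commitIndex=4
Op 7: append 2 -> log_len=9
Op 8: append 1 -> log_len=10
Op 9: F2 acks idx 10 -> match: F0=0 F1=6 F2=10; commitIndex=6

Answer: 6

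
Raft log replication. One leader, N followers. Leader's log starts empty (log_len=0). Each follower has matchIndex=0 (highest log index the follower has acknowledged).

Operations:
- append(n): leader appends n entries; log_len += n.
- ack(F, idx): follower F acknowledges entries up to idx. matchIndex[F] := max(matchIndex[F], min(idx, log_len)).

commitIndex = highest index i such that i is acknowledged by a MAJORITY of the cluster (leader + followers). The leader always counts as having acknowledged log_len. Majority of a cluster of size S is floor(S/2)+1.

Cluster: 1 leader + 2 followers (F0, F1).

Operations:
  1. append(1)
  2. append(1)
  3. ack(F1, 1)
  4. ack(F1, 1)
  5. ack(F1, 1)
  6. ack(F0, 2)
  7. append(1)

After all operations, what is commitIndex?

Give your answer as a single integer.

Op 1: append 1 -> log_len=1
Op 2: append 1 -> log_len=2
Op 3: F1 acks idx 1 -> match: F0=0 F1=1; commitIndex=1
Op 4: F1 acks idx 1 -> match: F0=0 F1=1; commitIndex=1
Op 5: F1 acks idx 1 -> match: F0=0 F1=1; commitIndex=1
Op 6: F0 acks idx 2 -> match: F0=2 F1=1; commitIndex=2
Op 7: append 1 -> log_len=3

Answer: 2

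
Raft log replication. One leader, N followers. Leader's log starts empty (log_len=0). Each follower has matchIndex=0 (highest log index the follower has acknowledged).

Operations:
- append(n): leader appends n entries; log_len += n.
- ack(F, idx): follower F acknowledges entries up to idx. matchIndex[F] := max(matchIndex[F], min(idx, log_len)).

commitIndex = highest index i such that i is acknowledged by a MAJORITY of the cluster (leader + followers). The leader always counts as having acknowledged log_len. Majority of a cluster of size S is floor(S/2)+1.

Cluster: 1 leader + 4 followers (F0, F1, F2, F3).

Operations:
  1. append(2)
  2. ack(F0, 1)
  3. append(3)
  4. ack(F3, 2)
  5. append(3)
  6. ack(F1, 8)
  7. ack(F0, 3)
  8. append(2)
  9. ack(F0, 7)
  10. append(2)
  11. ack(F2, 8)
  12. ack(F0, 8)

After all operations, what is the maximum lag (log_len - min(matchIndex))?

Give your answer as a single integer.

Answer: 10

Derivation:
Op 1: append 2 -> log_len=2
Op 2: F0 acks idx 1 -> match: F0=1 F1=0 F2=0 F3=0; commitIndex=0
Op 3: append 3 -> log_len=5
Op 4: F3 acks idx 2 -> match: F0=1 F1=0 F2=0 F3=2; commitIndex=1
Op 5: append 3 -> log_len=8
Op 6: F1 acks idx 8 -> match: F0=1 F1=8 F2=0 F3=2; commitIndex=2
Op 7: F0 acks idx 3 -> match: F0=3 F1=8 F2=0 F3=2; commitIndex=3
Op 8: append 2 -> log_len=10
Op 9: F0 acks idx 7 -> match: F0=7 F1=8 F2=0 F3=2; commitIndex=7
Op 10: append 2 -> log_len=12
Op 11: F2 acks idx 8 -> match: F0=7 F1=8 F2=8 F3=2; commitIndex=8
Op 12: F0 acks idx 8 -> match: F0=8 F1=8 F2=8 F3=2; commitIndex=8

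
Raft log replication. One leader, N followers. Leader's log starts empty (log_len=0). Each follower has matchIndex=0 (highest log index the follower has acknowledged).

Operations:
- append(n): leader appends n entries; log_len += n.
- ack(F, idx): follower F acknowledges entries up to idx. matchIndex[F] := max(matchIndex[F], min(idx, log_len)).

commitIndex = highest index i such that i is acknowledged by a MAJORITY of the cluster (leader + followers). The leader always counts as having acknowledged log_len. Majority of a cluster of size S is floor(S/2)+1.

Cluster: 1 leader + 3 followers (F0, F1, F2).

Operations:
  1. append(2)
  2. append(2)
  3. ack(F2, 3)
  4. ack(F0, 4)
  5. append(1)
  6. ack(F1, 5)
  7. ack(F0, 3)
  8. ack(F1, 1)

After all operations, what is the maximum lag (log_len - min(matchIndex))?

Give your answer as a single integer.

Op 1: append 2 -> log_len=2
Op 2: append 2 -> log_len=4
Op 3: F2 acks idx 3 -> match: F0=0 F1=0 F2=3; commitIndex=0
Op 4: F0 acks idx 4 -> match: F0=4 F1=0 F2=3; commitIndex=3
Op 5: append 1 -> log_len=5
Op 6: F1 acks idx 5 -> match: F0=4 F1=5 F2=3; commitIndex=4
Op 7: F0 acks idx 3 -> match: F0=4 F1=5 F2=3; commitIndex=4
Op 8: F1 acks idx 1 -> match: F0=4 F1=5 F2=3; commitIndex=4

Answer: 2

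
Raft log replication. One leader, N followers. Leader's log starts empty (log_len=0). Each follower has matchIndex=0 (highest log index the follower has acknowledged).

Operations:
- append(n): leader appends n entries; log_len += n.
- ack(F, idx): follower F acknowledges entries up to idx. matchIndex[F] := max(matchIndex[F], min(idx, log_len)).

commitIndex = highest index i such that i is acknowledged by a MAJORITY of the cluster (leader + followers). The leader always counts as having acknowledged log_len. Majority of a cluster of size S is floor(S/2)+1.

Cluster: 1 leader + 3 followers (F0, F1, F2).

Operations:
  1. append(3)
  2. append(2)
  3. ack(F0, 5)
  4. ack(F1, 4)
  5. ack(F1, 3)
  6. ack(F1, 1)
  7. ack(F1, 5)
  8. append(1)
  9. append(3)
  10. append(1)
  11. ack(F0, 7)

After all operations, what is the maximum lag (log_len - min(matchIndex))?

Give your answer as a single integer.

Op 1: append 3 -> log_len=3
Op 2: append 2 -> log_len=5
Op 3: F0 acks idx 5 -> match: F0=5 F1=0 F2=0; commitIndex=0
Op 4: F1 acks idx 4 -> match: F0=5 F1=4 F2=0; commitIndex=4
Op 5: F1 acks idx 3 -> match: F0=5 F1=4 F2=0; commitIndex=4
Op 6: F1 acks idx 1 -> match: F0=5 F1=4 F2=0; commitIndex=4
Op 7: F1 acks idx 5 -> match: F0=5 F1=5 F2=0; commitIndex=5
Op 8: append 1 -> log_len=6
Op 9: append 3 -> log_len=9
Op 10: append 1 -> log_len=10
Op 11: F0 acks idx 7 -> match: F0=7 F1=5 F2=0; commitIndex=5

Answer: 10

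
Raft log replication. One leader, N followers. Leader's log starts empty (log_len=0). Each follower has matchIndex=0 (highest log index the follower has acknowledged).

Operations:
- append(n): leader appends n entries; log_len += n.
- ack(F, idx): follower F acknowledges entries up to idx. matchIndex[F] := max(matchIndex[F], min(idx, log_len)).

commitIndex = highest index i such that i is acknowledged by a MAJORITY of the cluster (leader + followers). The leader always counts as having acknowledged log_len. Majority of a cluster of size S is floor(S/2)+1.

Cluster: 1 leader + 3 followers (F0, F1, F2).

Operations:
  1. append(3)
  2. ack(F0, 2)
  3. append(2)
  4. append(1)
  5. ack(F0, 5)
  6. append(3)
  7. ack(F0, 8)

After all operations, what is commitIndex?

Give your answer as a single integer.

Answer: 0

Derivation:
Op 1: append 3 -> log_len=3
Op 2: F0 acks idx 2 -> match: F0=2 F1=0 F2=0; commitIndex=0
Op 3: append 2 -> log_len=5
Op 4: append 1 -> log_len=6
Op 5: F0 acks idx 5 -> match: F0=5 F1=0 F2=0; commitIndex=0
Op 6: append 3 -> log_len=9
Op 7: F0 acks idx 8 -> match: F0=8 F1=0 F2=0; commitIndex=0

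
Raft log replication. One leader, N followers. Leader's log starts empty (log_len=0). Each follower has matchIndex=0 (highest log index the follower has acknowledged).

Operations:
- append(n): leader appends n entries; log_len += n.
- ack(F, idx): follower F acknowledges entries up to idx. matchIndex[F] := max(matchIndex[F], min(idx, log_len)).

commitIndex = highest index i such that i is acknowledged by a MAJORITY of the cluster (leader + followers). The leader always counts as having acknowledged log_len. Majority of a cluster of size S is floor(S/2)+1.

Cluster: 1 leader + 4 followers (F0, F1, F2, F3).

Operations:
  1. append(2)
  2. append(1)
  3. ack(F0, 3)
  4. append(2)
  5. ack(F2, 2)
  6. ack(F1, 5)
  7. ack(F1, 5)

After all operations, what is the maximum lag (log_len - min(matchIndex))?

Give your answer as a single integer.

Op 1: append 2 -> log_len=2
Op 2: append 1 -> log_len=3
Op 3: F0 acks idx 3 -> match: F0=3 F1=0 F2=0 F3=0; commitIndex=0
Op 4: append 2 -> log_len=5
Op 5: F2 acks idx 2 -> match: F0=3 F1=0 F2=2 F3=0; commitIndex=2
Op 6: F1 acks idx 5 -> match: F0=3 F1=5 F2=2 F3=0; commitIndex=3
Op 7: F1 acks idx 5 -> match: F0=3 F1=5 F2=2 F3=0; commitIndex=3

Answer: 5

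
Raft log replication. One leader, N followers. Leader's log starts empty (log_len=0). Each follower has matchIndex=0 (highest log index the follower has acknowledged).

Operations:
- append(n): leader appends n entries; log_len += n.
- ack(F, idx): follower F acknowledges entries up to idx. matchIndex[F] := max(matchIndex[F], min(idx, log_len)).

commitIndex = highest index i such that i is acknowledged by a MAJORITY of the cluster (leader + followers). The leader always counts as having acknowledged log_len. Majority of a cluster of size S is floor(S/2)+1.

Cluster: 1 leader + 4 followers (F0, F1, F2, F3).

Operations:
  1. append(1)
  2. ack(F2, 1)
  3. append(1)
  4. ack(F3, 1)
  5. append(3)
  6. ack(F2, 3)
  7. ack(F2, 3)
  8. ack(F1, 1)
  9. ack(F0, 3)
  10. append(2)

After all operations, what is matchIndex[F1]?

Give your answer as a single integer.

Op 1: append 1 -> log_len=1
Op 2: F2 acks idx 1 -> match: F0=0 F1=0 F2=1 F3=0; commitIndex=0
Op 3: append 1 -> log_len=2
Op 4: F3 acks idx 1 -> match: F0=0 F1=0 F2=1 F3=1; commitIndex=1
Op 5: append 3 -> log_len=5
Op 6: F2 acks idx 3 -> match: F0=0 F1=0 F2=3 F3=1; commitIndex=1
Op 7: F2 acks idx 3 -> match: F0=0 F1=0 F2=3 F3=1; commitIndex=1
Op 8: F1 acks idx 1 -> match: F0=0 F1=1 F2=3 F3=1; commitIndex=1
Op 9: F0 acks idx 3 -> match: F0=3 F1=1 F2=3 F3=1; commitIndex=3
Op 10: append 2 -> log_len=7

Answer: 1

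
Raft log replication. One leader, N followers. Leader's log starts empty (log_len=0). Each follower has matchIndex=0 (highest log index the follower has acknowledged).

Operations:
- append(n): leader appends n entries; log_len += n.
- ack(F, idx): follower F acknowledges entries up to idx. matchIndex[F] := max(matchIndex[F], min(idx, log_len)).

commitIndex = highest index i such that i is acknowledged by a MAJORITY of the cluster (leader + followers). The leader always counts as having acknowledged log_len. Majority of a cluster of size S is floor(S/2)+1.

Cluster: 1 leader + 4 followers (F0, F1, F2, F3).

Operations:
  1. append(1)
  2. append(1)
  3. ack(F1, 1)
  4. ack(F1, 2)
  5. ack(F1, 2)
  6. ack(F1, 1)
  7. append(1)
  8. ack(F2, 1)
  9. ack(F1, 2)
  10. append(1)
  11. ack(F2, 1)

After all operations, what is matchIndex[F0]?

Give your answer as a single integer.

Answer: 0

Derivation:
Op 1: append 1 -> log_len=1
Op 2: append 1 -> log_len=2
Op 3: F1 acks idx 1 -> match: F0=0 F1=1 F2=0 F3=0; commitIndex=0
Op 4: F1 acks idx 2 -> match: F0=0 F1=2 F2=0 F3=0; commitIndex=0
Op 5: F1 acks idx 2 -> match: F0=0 F1=2 F2=0 F3=0; commitIndex=0
Op 6: F1 acks idx 1 -> match: F0=0 F1=2 F2=0 F3=0; commitIndex=0
Op 7: append 1 -> log_len=3
Op 8: F2 acks idx 1 -> match: F0=0 F1=2 F2=1 F3=0; commitIndex=1
Op 9: F1 acks idx 2 -> match: F0=0 F1=2 F2=1 F3=0; commitIndex=1
Op 10: append 1 -> log_len=4
Op 11: F2 acks idx 1 -> match: F0=0 F1=2 F2=1 F3=0; commitIndex=1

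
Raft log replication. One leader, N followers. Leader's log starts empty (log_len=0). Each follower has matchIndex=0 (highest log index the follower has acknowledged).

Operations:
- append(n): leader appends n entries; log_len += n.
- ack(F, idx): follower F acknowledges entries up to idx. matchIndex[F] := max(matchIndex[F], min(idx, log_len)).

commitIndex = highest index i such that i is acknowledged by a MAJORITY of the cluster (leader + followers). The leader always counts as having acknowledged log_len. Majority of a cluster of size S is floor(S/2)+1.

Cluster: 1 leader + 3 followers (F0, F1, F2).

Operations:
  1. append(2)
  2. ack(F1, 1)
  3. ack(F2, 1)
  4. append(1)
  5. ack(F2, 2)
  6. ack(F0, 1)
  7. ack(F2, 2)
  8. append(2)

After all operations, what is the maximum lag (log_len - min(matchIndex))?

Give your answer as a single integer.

Answer: 4

Derivation:
Op 1: append 2 -> log_len=2
Op 2: F1 acks idx 1 -> match: F0=0 F1=1 F2=0; commitIndex=0
Op 3: F2 acks idx 1 -> match: F0=0 F1=1 F2=1; commitIndex=1
Op 4: append 1 -> log_len=3
Op 5: F2 acks idx 2 -> match: F0=0 F1=1 F2=2; commitIndex=1
Op 6: F0 acks idx 1 -> match: F0=1 F1=1 F2=2; commitIndex=1
Op 7: F2 acks idx 2 -> match: F0=1 F1=1 F2=2; commitIndex=1
Op 8: append 2 -> log_len=5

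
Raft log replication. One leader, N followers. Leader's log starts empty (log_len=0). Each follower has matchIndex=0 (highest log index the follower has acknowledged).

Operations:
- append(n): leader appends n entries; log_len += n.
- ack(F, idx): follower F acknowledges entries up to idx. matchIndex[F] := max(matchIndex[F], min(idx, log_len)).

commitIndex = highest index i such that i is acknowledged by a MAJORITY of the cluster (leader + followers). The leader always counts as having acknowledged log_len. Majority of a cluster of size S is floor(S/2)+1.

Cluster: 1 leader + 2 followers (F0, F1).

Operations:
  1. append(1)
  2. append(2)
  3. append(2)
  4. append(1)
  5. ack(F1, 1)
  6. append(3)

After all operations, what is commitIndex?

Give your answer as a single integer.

Answer: 1

Derivation:
Op 1: append 1 -> log_len=1
Op 2: append 2 -> log_len=3
Op 3: append 2 -> log_len=5
Op 4: append 1 -> log_len=6
Op 5: F1 acks idx 1 -> match: F0=0 F1=1; commitIndex=1
Op 6: append 3 -> log_len=9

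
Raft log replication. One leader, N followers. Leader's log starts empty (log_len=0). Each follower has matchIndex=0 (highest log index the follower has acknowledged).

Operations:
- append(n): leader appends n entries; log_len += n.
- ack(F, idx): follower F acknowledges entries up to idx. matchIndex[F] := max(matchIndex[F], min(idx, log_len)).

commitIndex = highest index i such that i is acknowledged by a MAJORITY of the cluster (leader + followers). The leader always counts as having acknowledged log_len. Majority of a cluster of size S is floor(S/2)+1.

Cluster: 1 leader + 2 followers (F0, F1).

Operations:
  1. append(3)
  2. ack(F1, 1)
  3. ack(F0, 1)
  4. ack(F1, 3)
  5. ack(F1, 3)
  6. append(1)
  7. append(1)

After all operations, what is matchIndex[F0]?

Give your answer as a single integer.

Answer: 1

Derivation:
Op 1: append 3 -> log_len=3
Op 2: F1 acks idx 1 -> match: F0=0 F1=1; commitIndex=1
Op 3: F0 acks idx 1 -> match: F0=1 F1=1; commitIndex=1
Op 4: F1 acks idx 3 -> match: F0=1 F1=3; commitIndex=3
Op 5: F1 acks idx 3 -> match: F0=1 F1=3; commitIndex=3
Op 6: append 1 -> log_len=4
Op 7: append 1 -> log_len=5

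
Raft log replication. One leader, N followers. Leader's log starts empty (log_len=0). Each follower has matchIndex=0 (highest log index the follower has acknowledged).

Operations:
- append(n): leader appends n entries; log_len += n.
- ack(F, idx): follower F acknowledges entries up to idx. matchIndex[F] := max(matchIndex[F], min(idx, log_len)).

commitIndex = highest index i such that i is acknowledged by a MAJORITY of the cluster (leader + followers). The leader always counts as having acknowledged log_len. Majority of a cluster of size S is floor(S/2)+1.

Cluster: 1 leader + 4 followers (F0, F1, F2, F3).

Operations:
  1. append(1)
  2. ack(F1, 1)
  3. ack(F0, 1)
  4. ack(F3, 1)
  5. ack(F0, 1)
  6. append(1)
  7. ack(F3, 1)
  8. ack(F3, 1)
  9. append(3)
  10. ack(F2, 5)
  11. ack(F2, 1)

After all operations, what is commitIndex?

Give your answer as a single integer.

Op 1: append 1 -> log_len=1
Op 2: F1 acks idx 1 -> match: F0=0 F1=1 F2=0 F3=0; commitIndex=0
Op 3: F0 acks idx 1 -> match: F0=1 F1=1 F2=0 F3=0; commitIndex=1
Op 4: F3 acks idx 1 -> match: F0=1 F1=1 F2=0 F3=1; commitIndex=1
Op 5: F0 acks idx 1 -> match: F0=1 F1=1 F2=0 F3=1; commitIndex=1
Op 6: append 1 -> log_len=2
Op 7: F3 acks idx 1 -> match: F0=1 F1=1 F2=0 F3=1; commitIndex=1
Op 8: F3 acks idx 1 -> match: F0=1 F1=1 F2=0 F3=1; commitIndex=1
Op 9: append 3 -> log_len=5
Op 10: F2 acks idx 5 -> match: F0=1 F1=1 F2=5 F3=1; commitIndex=1
Op 11: F2 acks idx 1 -> match: F0=1 F1=1 F2=5 F3=1; commitIndex=1

Answer: 1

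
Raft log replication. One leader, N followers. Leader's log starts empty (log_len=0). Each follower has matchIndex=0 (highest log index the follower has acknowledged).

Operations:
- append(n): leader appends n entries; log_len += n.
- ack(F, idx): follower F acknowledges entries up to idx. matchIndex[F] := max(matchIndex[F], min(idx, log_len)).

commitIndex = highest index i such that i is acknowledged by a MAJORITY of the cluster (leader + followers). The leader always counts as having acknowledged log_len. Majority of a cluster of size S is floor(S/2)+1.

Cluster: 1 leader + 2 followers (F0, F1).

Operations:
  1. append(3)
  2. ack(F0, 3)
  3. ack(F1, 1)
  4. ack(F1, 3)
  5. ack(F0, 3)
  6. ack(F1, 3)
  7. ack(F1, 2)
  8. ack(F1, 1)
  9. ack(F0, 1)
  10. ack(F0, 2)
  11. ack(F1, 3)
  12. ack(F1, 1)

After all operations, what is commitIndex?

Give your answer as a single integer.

Answer: 3

Derivation:
Op 1: append 3 -> log_len=3
Op 2: F0 acks idx 3 -> match: F0=3 F1=0; commitIndex=3
Op 3: F1 acks idx 1 -> match: F0=3 F1=1; commitIndex=3
Op 4: F1 acks idx 3 -> match: F0=3 F1=3; commitIndex=3
Op 5: F0 acks idx 3 -> match: F0=3 F1=3; commitIndex=3
Op 6: F1 acks idx 3 -> match: F0=3 F1=3; commitIndex=3
Op 7: F1 acks idx 2 -> match: F0=3 F1=3; commitIndex=3
Op 8: F1 acks idx 1 -> match: F0=3 F1=3; commitIndex=3
Op 9: F0 acks idx 1 -> match: F0=3 F1=3; commitIndex=3
Op 10: F0 acks idx 2 -> match: F0=3 F1=3; commitIndex=3
Op 11: F1 acks idx 3 -> match: F0=3 F1=3; commitIndex=3
Op 12: F1 acks idx 1 -> match: F0=3 F1=3; commitIndex=3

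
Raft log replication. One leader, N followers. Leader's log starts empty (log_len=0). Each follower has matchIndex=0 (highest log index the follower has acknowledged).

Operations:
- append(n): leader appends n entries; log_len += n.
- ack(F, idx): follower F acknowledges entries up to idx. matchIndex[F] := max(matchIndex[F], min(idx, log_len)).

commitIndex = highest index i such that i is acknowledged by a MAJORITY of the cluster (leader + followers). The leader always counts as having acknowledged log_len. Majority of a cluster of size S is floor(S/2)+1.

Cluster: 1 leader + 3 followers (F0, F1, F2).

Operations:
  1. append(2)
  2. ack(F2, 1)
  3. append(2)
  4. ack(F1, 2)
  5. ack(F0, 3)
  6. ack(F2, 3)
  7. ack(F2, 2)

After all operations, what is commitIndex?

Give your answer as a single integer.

Answer: 3

Derivation:
Op 1: append 2 -> log_len=2
Op 2: F2 acks idx 1 -> match: F0=0 F1=0 F2=1; commitIndex=0
Op 3: append 2 -> log_len=4
Op 4: F1 acks idx 2 -> match: F0=0 F1=2 F2=1; commitIndex=1
Op 5: F0 acks idx 3 -> match: F0=3 F1=2 F2=1; commitIndex=2
Op 6: F2 acks idx 3 -> match: F0=3 F1=2 F2=3; commitIndex=3
Op 7: F2 acks idx 2 -> match: F0=3 F1=2 F2=3; commitIndex=3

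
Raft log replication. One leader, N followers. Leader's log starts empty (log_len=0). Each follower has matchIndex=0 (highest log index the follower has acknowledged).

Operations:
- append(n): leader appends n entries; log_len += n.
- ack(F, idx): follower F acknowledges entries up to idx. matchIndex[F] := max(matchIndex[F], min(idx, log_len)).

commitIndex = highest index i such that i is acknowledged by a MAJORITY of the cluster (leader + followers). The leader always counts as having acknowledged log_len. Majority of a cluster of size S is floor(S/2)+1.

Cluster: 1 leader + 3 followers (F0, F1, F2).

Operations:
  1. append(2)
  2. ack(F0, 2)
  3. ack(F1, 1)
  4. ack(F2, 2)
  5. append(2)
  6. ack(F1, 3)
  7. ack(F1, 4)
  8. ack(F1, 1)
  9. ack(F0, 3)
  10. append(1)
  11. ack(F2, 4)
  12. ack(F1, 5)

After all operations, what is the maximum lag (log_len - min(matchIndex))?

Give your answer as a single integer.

Answer: 2

Derivation:
Op 1: append 2 -> log_len=2
Op 2: F0 acks idx 2 -> match: F0=2 F1=0 F2=0; commitIndex=0
Op 3: F1 acks idx 1 -> match: F0=2 F1=1 F2=0; commitIndex=1
Op 4: F2 acks idx 2 -> match: F0=2 F1=1 F2=2; commitIndex=2
Op 5: append 2 -> log_len=4
Op 6: F1 acks idx 3 -> match: F0=2 F1=3 F2=2; commitIndex=2
Op 7: F1 acks idx 4 -> match: F0=2 F1=4 F2=2; commitIndex=2
Op 8: F1 acks idx 1 -> match: F0=2 F1=4 F2=2; commitIndex=2
Op 9: F0 acks idx 3 -> match: F0=3 F1=4 F2=2; commitIndex=3
Op 10: append 1 -> log_len=5
Op 11: F2 acks idx 4 -> match: F0=3 F1=4 F2=4; commitIndex=4
Op 12: F1 acks idx 5 -> match: F0=3 F1=5 F2=4; commitIndex=4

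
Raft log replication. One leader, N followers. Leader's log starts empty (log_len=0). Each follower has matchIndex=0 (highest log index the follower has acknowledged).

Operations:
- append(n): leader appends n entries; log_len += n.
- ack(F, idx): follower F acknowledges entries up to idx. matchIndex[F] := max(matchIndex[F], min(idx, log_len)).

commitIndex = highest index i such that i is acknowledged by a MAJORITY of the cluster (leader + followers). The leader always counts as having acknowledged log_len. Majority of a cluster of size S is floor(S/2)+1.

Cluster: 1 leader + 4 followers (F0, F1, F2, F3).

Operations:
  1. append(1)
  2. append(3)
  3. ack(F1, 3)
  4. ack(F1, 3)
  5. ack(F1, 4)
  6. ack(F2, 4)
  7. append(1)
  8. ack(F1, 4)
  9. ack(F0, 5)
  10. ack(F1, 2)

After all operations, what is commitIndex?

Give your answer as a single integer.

Answer: 4

Derivation:
Op 1: append 1 -> log_len=1
Op 2: append 3 -> log_len=4
Op 3: F1 acks idx 3 -> match: F0=0 F1=3 F2=0 F3=0; commitIndex=0
Op 4: F1 acks idx 3 -> match: F0=0 F1=3 F2=0 F3=0; commitIndex=0
Op 5: F1 acks idx 4 -> match: F0=0 F1=4 F2=0 F3=0; commitIndex=0
Op 6: F2 acks idx 4 -> match: F0=0 F1=4 F2=4 F3=0; commitIndex=4
Op 7: append 1 -> log_len=5
Op 8: F1 acks idx 4 -> match: F0=0 F1=4 F2=4 F3=0; commitIndex=4
Op 9: F0 acks idx 5 -> match: F0=5 F1=4 F2=4 F3=0; commitIndex=4
Op 10: F1 acks idx 2 -> match: F0=5 F1=4 F2=4 F3=0; commitIndex=4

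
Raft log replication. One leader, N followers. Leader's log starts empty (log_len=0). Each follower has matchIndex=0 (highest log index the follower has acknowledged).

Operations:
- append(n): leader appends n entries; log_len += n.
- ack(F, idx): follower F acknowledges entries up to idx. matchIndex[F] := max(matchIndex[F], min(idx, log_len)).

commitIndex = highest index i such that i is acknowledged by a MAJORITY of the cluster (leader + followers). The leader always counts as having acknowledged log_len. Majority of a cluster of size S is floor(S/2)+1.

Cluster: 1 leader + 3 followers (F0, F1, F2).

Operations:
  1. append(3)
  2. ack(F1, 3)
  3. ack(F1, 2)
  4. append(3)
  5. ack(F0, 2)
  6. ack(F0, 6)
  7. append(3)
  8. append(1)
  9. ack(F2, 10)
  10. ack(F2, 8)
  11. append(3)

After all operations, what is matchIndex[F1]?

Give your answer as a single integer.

Answer: 3

Derivation:
Op 1: append 3 -> log_len=3
Op 2: F1 acks idx 3 -> match: F0=0 F1=3 F2=0; commitIndex=0
Op 3: F1 acks idx 2 -> match: F0=0 F1=3 F2=0; commitIndex=0
Op 4: append 3 -> log_len=6
Op 5: F0 acks idx 2 -> match: F0=2 F1=3 F2=0; commitIndex=2
Op 6: F0 acks idx 6 -> match: F0=6 F1=3 F2=0; commitIndex=3
Op 7: append 3 -> log_len=9
Op 8: append 1 -> log_len=10
Op 9: F2 acks idx 10 -> match: F0=6 F1=3 F2=10; commitIndex=6
Op 10: F2 acks idx 8 -> match: F0=6 F1=3 F2=10; commitIndex=6
Op 11: append 3 -> log_len=13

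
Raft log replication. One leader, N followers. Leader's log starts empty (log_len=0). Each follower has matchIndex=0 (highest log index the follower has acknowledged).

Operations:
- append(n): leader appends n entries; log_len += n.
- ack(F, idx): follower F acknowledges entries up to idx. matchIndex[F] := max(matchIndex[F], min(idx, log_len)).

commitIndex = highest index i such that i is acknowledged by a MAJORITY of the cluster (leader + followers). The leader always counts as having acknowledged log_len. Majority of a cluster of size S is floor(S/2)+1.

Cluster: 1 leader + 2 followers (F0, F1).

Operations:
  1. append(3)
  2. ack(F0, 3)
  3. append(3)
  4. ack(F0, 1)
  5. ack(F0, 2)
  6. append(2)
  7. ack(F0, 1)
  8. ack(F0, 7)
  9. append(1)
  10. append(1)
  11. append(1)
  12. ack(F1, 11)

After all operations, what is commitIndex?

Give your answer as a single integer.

Answer: 11

Derivation:
Op 1: append 3 -> log_len=3
Op 2: F0 acks idx 3 -> match: F0=3 F1=0; commitIndex=3
Op 3: append 3 -> log_len=6
Op 4: F0 acks idx 1 -> match: F0=3 F1=0; commitIndex=3
Op 5: F0 acks idx 2 -> match: F0=3 F1=0; commitIndex=3
Op 6: append 2 -> log_len=8
Op 7: F0 acks idx 1 -> match: F0=3 F1=0; commitIndex=3
Op 8: F0 acks idx 7 -> match: F0=7 F1=0; commitIndex=7
Op 9: append 1 -> log_len=9
Op 10: append 1 -> log_len=10
Op 11: append 1 -> log_len=11
Op 12: F1 acks idx 11 -> match: F0=7 F1=11; commitIndex=11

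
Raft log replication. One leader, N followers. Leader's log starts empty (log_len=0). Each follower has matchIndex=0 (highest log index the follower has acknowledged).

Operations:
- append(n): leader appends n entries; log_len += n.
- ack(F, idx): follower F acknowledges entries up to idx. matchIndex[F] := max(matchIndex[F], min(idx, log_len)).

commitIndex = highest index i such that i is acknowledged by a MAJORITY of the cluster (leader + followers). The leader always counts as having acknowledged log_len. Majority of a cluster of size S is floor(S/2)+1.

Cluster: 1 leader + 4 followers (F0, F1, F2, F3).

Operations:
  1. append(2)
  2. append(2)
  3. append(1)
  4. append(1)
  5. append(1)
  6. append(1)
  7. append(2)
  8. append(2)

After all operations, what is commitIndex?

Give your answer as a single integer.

Op 1: append 2 -> log_len=2
Op 2: append 2 -> log_len=4
Op 3: append 1 -> log_len=5
Op 4: append 1 -> log_len=6
Op 5: append 1 -> log_len=7
Op 6: append 1 -> log_len=8
Op 7: append 2 -> log_len=10
Op 8: append 2 -> log_len=12

Answer: 0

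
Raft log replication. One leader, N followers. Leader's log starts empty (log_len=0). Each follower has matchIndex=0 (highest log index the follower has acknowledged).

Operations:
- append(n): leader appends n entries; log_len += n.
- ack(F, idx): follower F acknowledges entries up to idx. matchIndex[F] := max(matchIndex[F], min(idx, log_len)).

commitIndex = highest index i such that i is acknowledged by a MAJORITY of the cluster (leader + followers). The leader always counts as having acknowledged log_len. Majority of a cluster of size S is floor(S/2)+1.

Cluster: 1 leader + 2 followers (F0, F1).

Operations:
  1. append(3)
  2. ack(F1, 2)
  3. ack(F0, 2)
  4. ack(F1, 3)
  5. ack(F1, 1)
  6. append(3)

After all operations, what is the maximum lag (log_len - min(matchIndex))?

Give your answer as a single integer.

Op 1: append 3 -> log_len=3
Op 2: F1 acks idx 2 -> match: F0=0 F1=2; commitIndex=2
Op 3: F0 acks idx 2 -> match: F0=2 F1=2; commitIndex=2
Op 4: F1 acks idx 3 -> match: F0=2 F1=3; commitIndex=3
Op 5: F1 acks idx 1 -> match: F0=2 F1=3; commitIndex=3
Op 6: append 3 -> log_len=6

Answer: 4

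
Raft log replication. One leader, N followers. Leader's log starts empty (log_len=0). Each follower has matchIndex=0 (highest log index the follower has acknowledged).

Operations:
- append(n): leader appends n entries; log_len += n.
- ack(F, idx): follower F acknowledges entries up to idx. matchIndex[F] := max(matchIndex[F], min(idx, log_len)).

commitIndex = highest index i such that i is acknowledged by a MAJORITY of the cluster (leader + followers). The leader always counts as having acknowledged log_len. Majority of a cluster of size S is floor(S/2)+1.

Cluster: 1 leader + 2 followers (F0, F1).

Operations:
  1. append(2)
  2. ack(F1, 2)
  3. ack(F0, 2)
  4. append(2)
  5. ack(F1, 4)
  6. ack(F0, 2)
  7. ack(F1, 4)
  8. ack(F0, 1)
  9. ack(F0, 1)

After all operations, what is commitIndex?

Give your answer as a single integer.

Op 1: append 2 -> log_len=2
Op 2: F1 acks idx 2 -> match: F0=0 F1=2; commitIndex=2
Op 3: F0 acks idx 2 -> match: F0=2 F1=2; commitIndex=2
Op 4: append 2 -> log_len=4
Op 5: F1 acks idx 4 -> match: F0=2 F1=4; commitIndex=4
Op 6: F0 acks idx 2 -> match: F0=2 F1=4; commitIndex=4
Op 7: F1 acks idx 4 -> match: F0=2 F1=4; commitIndex=4
Op 8: F0 acks idx 1 -> match: F0=2 F1=4; commitIndex=4
Op 9: F0 acks idx 1 -> match: F0=2 F1=4; commitIndex=4

Answer: 4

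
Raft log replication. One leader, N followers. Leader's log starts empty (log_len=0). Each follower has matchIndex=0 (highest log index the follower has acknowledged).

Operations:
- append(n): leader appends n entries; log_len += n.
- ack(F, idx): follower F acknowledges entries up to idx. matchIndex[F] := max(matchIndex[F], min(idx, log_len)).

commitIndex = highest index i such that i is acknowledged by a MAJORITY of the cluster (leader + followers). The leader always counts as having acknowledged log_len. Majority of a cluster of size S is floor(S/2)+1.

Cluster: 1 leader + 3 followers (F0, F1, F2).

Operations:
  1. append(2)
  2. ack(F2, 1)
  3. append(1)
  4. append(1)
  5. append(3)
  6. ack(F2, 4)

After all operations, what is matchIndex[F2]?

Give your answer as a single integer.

Op 1: append 2 -> log_len=2
Op 2: F2 acks idx 1 -> match: F0=0 F1=0 F2=1; commitIndex=0
Op 3: append 1 -> log_len=3
Op 4: append 1 -> log_len=4
Op 5: append 3 -> log_len=7
Op 6: F2 acks idx 4 -> match: F0=0 F1=0 F2=4; commitIndex=0

Answer: 4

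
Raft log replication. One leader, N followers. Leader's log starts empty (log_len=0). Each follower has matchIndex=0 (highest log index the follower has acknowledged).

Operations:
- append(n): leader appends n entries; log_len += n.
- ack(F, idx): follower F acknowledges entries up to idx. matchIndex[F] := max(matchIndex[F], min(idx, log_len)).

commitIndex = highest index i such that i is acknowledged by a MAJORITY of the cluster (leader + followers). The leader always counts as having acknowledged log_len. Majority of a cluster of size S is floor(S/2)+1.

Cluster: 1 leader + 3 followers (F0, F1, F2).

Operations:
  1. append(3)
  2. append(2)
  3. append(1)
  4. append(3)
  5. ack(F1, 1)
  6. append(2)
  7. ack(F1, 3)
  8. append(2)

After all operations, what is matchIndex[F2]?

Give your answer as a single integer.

Op 1: append 3 -> log_len=3
Op 2: append 2 -> log_len=5
Op 3: append 1 -> log_len=6
Op 4: append 3 -> log_len=9
Op 5: F1 acks idx 1 -> match: F0=0 F1=1 F2=0; commitIndex=0
Op 6: append 2 -> log_len=11
Op 7: F1 acks idx 3 -> match: F0=0 F1=3 F2=0; commitIndex=0
Op 8: append 2 -> log_len=13

Answer: 0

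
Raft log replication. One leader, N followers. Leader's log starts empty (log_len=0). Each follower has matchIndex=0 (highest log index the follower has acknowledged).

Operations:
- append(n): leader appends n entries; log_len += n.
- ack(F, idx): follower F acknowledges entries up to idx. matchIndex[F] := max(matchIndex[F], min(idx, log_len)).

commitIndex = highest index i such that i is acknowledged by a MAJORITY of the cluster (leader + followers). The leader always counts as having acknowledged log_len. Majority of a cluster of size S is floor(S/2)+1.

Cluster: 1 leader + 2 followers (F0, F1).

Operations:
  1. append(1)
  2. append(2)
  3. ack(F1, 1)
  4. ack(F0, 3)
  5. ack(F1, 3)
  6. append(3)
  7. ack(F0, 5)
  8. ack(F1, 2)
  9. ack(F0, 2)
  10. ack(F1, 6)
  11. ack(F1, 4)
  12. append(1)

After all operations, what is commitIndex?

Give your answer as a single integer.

Answer: 6

Derivation:
Op 1: append 1 -> log_len=1
Op 2: append 2 -> log_len=3
Op 3: F1 acks idx 1 -> match: F0=0 F1=1; commitIndex=1
Op 4: F0 acks idx 3 -> match: F0=3 F1=1; commitIndex=3
Op 5: F1 acks idx 3 -> match: F0=3 F1=3; commitIndex=3
Op 6: append 3 -> log_len=6
Op 7: F0 acks idx 5 -> match: F0=5 F1=3; commitIndex=5
Op 8: F1 acks idx 2 -> match: F0=5 F1=3; commitIndex=5
Op 9: F0 acks idx 2 -> match: F0=5 F1=3; commitIndex=5
Op 10: F1 acks idx 6 -> match: F0=5 F1=6; commitIndex=6
Op 11: F1 acks idx 4 -> match: F0=5 F1=6; commitIndex=6
Op 12: append 1 -> log_len=7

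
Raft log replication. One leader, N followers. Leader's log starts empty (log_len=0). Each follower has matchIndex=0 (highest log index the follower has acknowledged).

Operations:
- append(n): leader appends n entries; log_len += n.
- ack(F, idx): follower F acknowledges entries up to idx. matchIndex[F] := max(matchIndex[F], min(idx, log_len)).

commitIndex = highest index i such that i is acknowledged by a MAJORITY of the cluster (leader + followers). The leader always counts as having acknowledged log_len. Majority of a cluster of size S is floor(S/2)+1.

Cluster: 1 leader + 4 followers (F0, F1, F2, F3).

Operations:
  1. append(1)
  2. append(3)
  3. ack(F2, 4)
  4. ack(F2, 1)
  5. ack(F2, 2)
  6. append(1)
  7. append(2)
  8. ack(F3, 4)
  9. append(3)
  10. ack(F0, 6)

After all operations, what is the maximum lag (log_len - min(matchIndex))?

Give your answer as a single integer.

Answer: 10

Derivation:
Op 1: append 1 -> log_len=1
Op 2: append 3 -> log_len=4
Op 3: F2 acks idx 4 -> match: F0=0 F1=0 F2=4 F3=0; commitIndex=0
Op 4: F2 acks idx 1 -> match: F0=0 F1=0 F2=4 F3=0; commitIndex=0
Op 5: F2 acks idx 2 -> match: F0=0 F1=0 F2=4 F3=0; commitIndex=0
Op 6: append 1 -> log_len=5
Op 7: append 2 -> log_len=7
Op 8: F3 acks idx 4 -> match: F0=0 F1=0 F2=4 F3=4; commitIndex=4
Op 9: append 3 -> log_len=10
Op 10: F0 acks idx 6 -> match: F0=6 F1=0 F2=4 F3=4; commitIndex=4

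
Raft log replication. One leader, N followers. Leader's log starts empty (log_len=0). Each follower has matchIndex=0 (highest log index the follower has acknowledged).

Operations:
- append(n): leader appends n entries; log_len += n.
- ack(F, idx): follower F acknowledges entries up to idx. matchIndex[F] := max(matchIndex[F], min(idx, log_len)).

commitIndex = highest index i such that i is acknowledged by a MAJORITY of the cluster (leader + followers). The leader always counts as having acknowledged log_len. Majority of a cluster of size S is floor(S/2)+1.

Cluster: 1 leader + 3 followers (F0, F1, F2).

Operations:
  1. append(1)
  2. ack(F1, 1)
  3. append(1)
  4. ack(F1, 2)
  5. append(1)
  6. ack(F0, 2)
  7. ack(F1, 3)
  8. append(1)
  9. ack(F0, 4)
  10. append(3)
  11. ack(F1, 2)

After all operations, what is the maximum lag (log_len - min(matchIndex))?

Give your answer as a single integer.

Op 1: append 1 -> log_len=1
Op 2: F1 acks idx 1 -> match: F0=0 F1=1 F2=0; commitIndex=0
Op 3: append 1 -> log_len=2
Op 4: F1 acks idx 2 -> match: F0=0 F1=2 F2=0; commitIndex=0
Op 5: append 1 -> log_len=3
Op 6: F0 acks idx 2 -> match: F0=2 F1=2 F2=0; commitIndex=2
Op 7: F1 acks idx 3 -> match: F0=2 F1=3 F2=0; commitIndex=2
Op 8: append 1 -> log_len=4
Op 9: F0 acks idx 4 -> match: F0=4 F1=3 F2=0; commitIndex=3
Op 10: append 3 -> log_len=7
Op 11: F1 acks idx 2 -> match: F0=4 F1=3 F2=0; commitIndex=3

Answer: 7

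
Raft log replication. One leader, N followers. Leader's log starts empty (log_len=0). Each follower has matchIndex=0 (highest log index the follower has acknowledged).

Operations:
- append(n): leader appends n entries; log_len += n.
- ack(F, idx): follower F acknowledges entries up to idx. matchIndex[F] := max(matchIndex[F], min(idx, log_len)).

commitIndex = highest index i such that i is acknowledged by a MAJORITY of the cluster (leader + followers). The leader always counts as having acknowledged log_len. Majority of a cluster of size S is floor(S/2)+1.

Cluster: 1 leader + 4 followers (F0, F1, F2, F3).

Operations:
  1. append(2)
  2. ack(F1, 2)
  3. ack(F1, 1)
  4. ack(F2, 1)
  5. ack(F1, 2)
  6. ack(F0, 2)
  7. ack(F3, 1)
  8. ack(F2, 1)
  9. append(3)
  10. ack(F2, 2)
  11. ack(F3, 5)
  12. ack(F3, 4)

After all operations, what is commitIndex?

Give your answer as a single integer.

Op 1: append 2 -> log_len=2
Op 2: F1 acks idx 2 -> match: F0=0 F1=2 F2=0 F3=0; commitIndex=0
Op 3: F1 acks idx 1 -> match: F0=0 F1=2 F2=0 F3=0; commitIndex=0
Op 4: F2 acks idx 1 -> match: F0=0 F1=2 F2=1 F3=0; commitIndex=1
Op 5: F1 acks idx 2 -> match: F0=0 F1=2 F2=1 F3=0; commitIndex=1
Op 6: F0 acks idx 2 -> match: F0=2 F1=2 F2=1 F3=0; commitIndex=2
Op 7: F3 acks idx 1 -> match: F0=2 F1=2 F2=1 F3=1; commitIndex=2
Op 8: F2 acks idx 1 -> match: F0=2 F1=2 F2=1 F3=1; commitIndex=2
Op 9: append 3 -> log_len=5
Op 10: F2 acks idx 2 -> match: F0=2 F1=2 F2=2 F3=1; commitIndex=2
Op 11: F3 acks idx 5 -> match: F0=2 F1=2 F2=2 F3=5; commitIndex=2
Op 12: F3 acks idx 4 -> match: F0=2 F1=2 F2=2 F3=5; commitIndex=2

Answer: 2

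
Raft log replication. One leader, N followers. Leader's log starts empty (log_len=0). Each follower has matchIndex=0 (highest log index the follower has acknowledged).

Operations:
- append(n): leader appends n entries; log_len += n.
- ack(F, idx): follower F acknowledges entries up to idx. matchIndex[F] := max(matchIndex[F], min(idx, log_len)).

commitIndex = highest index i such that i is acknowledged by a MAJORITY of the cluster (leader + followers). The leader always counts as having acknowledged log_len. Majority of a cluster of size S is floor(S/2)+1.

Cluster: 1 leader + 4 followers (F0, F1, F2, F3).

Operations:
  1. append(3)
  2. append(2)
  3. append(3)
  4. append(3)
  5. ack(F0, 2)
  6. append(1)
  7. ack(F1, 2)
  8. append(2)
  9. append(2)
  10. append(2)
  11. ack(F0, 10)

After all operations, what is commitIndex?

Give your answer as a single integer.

Op 1: append 3 -> log_len=3
Op 2: append 2 -> log_len=5
Op 3: append 3 -> log_len=8
Op 4: append 3 -> log_len=11
Op 5: F0 acks idx 2 -> match: F0=2 F1=0 F2=0 F3=0; commitIndex=0
Op 6: append 1 -> log_len=12
Op 7: F1 acks idx 2 -> match: F0=2 F1=2 F2=0 F3=0; commitIndex=2
Op 8: append 2 -> log_len=14
Op 9: append 2 -> log_len=16
Op 10: append 2 -> log_len=18
Op 11: F0 acks idx 10 -> match: F0=10 F1=2 F2=0 F3=0; commitIndex=2

Answer: 2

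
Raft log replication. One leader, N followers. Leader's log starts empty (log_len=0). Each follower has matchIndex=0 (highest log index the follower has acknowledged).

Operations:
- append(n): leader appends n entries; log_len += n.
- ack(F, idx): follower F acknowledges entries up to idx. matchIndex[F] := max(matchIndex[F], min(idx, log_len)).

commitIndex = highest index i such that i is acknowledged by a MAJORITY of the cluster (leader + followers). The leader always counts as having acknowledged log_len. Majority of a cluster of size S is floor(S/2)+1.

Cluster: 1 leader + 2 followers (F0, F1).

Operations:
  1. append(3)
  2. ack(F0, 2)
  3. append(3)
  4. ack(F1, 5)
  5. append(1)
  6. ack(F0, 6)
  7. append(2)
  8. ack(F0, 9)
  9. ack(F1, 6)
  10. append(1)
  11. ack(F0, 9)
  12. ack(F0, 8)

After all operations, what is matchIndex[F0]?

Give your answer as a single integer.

Op 1: append 3 -> log_len=3
Op 2: F0 acks idx 2 -> match: F0=2 F1=0; commitIndex=2
Op 3: append 3 -> log_len=6
Op 4: F1 acks idx 5 -> match: F0=2 F1=5; commitIndex=5
Op 5: append 1 -> log_len=7
Op 6: F0 acks idx 6 -> match: F0=6 F1=5; commitIndex=6
Op 7: append 2 -> log_len=9
Op 8: F0 acks idx 9 -> match: F0=9 F1=5; commitIndex=9
Op 9: F1 acks idx 6 -> match: F0=9 F1=6; commitIndex=9
Op 10: append 1 -> log_len=10
Op 11: F0 acks idx 9 -> match: F0=9 F1=6; commitIndex=9
Op 12: F0 acks idx 8 -> match: F0=9 F1=6; commitIndex=9

Answer: 9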